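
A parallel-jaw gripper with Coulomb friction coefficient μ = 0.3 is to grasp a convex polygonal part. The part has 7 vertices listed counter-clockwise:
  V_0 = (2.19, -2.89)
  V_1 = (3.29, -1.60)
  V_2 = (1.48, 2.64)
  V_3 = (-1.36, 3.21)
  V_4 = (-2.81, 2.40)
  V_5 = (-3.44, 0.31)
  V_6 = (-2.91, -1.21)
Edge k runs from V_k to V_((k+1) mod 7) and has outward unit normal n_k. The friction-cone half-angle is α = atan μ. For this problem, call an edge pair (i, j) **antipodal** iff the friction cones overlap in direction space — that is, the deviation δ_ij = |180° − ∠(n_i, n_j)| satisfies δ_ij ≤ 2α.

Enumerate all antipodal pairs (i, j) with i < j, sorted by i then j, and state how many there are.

α = atan 0.3 = 16.70°;  2α = 33.40°
n_0 = (+0.7609, -0.6488)
n_1 = (+0.9197, +0.3926)
n_2 = (+0.1968, +0.9804)
n_3 = (-0.4877, +0.8730)
n_4 = (-0.9574, +0.2886)
n_5 = (-0.9442, -0.3292)
n_6 = (-0.3129, -0.9498)
  (0,1): δ = 116.43°  ·
  (0,2): δ = 60.89°  ·
  (0,3): δ = 20.36°  ✓
  (0,4): δ = 23.68°  ✓
  (0,5): δ = 59.68°  ·
  (0,6): δ = 112.22°  ·
  (1,2): δ = 124.47°  ·
  (1,3): δ = 83.93°  ·
  (1,4): δ = 39.89°  ·
  (1,5): δ = 3.89°  ✓
  (1,6): δ = 48.65°  ·
  (2,3): δ = 139.46°  ·
  (2,4): δ = 95.43°  ·
  (2,5): δ = 59.43°  ·
  (2,6): δ = 6.88°  ✓
  (3,4): δ = 135.96°  ·
  (3,5): δ = 99.97°  ·
  (3,6): δ = 47.42°  ·
  (4,5): δ = 144.00°  ·
  (4,6): δ = 91.46°  ·
  (5,6): δ = 127.46°  ·
antipodal pairs: 4

count = 4; pairs: (0,3), (0,4), (1,5), (2,6)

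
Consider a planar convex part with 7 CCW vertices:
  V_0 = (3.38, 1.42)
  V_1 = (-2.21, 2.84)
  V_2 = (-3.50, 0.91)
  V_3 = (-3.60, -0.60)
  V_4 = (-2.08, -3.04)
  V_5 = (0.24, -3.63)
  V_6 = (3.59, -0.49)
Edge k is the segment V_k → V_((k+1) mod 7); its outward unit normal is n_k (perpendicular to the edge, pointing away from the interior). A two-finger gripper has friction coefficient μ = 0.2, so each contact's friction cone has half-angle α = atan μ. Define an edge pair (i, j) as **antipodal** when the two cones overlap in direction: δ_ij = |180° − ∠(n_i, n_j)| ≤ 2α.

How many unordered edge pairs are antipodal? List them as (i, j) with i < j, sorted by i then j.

count = 3; pairs: (0,4), (1,5), (2,6)

α = atan 0.2 = 11.31°;  2α = 22.62°
n_0 = (+0.2462, +0.9692)
n_1 = (-0.8314, +0.5557)
n_2 = (-0.9978, +0.0661)
n_3 = (-0.8488, -0.5287)
n_4 = (-0.2465, -0.9692)
n_5 = (+0.6839, -0.7296)
n_6 = (+0.9940, +0.1093)
  (0,1): δ = 109.51°  ·
  (0,2): δ = 79.54°  ·
  (0,3): δ = 43.83°  ·
  (0,4): δ = 0.02°  ✓
  (0,5): δ = 57.40°  ·
  (0,6): δ = 110.53°  ·
  (1,2): δ = 150.03°  ·
  (1,3): δ = 114.32°  ·
  (1,4): δ = 70.51°  ·
  (1,5): δ = 13.09°  ✓
  (1,6): δ = 40.03°  ·
  (2,3): δ = 144.29°  ·
  (2,4): δ = 100.48°  ·
  (2,5): δ = 43.06°  ·
  (2,6): δ = 10.06°  ✓
  (3,4): δ = 136.19°  ·
  (3,5): δ = 78.77°  ·
  (3,6): δ = 25.65°  ·
  (4,5): δ = 122.58°  ·
  (4,6): δ = 69.46°  ·
  (5,6): δ = 126.87°  ·
antipodal pairs: 3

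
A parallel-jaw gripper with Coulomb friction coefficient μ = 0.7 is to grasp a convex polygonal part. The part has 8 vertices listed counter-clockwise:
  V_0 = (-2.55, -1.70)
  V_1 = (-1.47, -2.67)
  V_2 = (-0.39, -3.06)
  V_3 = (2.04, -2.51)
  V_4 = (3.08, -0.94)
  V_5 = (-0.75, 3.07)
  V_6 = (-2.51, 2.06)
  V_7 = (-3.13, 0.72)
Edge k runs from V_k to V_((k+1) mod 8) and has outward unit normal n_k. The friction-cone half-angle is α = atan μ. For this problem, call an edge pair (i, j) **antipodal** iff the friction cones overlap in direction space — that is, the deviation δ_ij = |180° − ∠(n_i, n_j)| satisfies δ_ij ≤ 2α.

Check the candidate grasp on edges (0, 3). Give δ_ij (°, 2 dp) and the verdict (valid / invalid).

δ = 81.59°, invalid

α = atan 0.7 = 34.99°;  2α = 69.98°
edge 0: e_0 = (+1.08, -0.97);  n_0 = (-0.6682, -0.7440)
edge 3: e_3 = (+1.04, +1.57);  n_3 = (+0.8337, -0.5522)
∠(n_0, n_3) = 98.41°
δ = |180° − 98.41°| = 81.59°
81.59° > 2α = 69.98°  →  invalid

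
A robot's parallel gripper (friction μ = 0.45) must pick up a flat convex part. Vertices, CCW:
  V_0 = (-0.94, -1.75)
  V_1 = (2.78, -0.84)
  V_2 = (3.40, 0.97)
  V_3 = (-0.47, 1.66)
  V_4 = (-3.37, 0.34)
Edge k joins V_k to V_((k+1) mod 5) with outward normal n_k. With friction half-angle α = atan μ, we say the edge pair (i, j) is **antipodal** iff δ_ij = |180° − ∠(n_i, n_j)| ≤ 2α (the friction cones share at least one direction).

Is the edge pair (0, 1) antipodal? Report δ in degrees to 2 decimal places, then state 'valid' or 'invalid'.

δ = 122.65°, invalid

α = atan 0.45 = 24.23°;  2α = 48.46°
edge 0: e_0 = (+3.72, +0.91);  n_0 = (+0.2376, -0.9714)
edge 1: e_1 = (+0.62, +1.81);  n_1 = (+0.9460, -0.3241)
∠(n_0, n_1) = 57.35°
δ = |180° − 57.35°| = 122.65°
122.65° > 2α = 48.46°  →  invalid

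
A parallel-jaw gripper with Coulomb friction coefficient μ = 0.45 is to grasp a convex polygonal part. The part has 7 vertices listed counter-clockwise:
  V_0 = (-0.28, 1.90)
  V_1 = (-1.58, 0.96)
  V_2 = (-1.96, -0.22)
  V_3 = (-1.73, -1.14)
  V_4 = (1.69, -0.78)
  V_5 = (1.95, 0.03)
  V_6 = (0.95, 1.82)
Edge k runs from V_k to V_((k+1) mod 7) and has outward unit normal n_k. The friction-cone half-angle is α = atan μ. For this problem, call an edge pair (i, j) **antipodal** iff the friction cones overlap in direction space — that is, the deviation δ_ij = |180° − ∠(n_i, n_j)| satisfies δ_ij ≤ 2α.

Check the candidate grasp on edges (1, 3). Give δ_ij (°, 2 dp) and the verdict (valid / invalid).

α = atan 0.45 = 24.23°;  2α = 48.46°
edge 1: e_1 = (-0.38, -1.18);  n_1 = (-0.9519, +0.3065)
edge 3: e_3 = (+3.42, +0.36);  n_3 = (+0.1047, -0.9945)
∠(n_1, n_3) = 113.86°
δ = |180° − 113.86°| = 66.14°
66.14° > 2α = 48.46°  →  invalid

δ = 66.14°, invalid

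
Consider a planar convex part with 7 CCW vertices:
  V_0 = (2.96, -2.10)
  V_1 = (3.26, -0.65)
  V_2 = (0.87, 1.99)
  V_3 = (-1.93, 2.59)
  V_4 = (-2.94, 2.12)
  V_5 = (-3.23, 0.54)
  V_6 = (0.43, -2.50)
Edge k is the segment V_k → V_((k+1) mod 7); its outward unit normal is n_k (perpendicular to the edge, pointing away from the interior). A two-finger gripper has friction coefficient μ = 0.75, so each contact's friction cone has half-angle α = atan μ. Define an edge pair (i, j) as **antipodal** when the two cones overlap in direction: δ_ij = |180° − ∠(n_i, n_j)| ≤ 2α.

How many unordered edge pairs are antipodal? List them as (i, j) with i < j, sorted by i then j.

count = 11; pairs: (0,3), (0,4), (0,5), (1,4), (1,5), (1,6), (2,5), (2,6), (3,5), (3,6), (4,6)

α = atan 0.75 = 36.87°;  2α = 73.74°
n_0 = (+0.9793, -0.2026)
n_1 = (+0.7413, +0.6711)
n_2 = (+0.2095, +0.9778)
n_3 = (-0.4219, +0.9066)
n_4 = (-0.9836, +0.1805)
n_5 = (-0.6389, -0.7693)
n_6 = (+0.1562, -0.9877)
  (0,1): δ = 126.16°  ·
  (0,2): δ = 90.41°  ·
  (0,3): δ = 53.36°  ✓
  (0,4): δ = 1.29°  ✓
  (0,5): δ = 61.98°  ✓
  (0,6): δ = 110.67°  ·
  (1,2): δ = 144.25°  ·
  (1,3): δ = 107.20°  ·
  (1,4): δ = 52.56°  ✓
  (1,5): δ = 8.13°  ✓
  (1,6): δ = 56.83°  ✓
  (2,3): δ = 142.95°  ·
  (2,4): δ = 88.31°  ·
  (2,5): δ = 27.62°  ✓
  (2,6): δ = 21.08°  ✓
  (3,4): δ = 125.36°  ·
  (3,5): δ = 64.67°  ✓
  (3,6): δ = 15.97°  ✓
  (4,5): δ = 119.31°  ·
  (4,6): δ = 70.62°  ✓
  (5,6): δ = 131.30°  ·
antipodal pairs: 11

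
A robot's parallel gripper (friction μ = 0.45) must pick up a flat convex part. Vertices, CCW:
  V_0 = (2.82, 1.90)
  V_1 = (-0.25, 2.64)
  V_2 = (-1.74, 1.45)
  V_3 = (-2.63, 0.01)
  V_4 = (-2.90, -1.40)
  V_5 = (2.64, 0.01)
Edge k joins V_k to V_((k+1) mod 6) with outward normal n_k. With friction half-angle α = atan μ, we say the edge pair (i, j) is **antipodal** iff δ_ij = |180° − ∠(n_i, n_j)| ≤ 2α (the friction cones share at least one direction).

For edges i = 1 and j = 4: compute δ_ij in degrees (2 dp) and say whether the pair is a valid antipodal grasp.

α = atan 0.45 = 24.23°;  2α = 48.46°
edge 1: e_1 = (-1.49, -1.19);  n_1 = (-0.6241, +0.7814)
edge 4: e_4 = (+5.54, +1.41);  n_4 = (+0.2466, -0.9691)
∠(n_1, n_4) = 155.67°
δ = |180° − 155.67°| = 24.33°
24.33° ≤ 2α = 48.46°  →  valid

δ = 24.33°, valid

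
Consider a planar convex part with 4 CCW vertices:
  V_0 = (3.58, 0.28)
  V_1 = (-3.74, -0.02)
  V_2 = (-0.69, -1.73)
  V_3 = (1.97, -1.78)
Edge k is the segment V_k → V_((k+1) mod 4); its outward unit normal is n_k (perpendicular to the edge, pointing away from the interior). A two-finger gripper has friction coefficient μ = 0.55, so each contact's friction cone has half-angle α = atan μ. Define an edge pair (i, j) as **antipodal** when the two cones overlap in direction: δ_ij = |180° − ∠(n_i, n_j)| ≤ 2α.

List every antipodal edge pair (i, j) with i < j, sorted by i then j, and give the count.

α = atan 0.55 = 28.81°;  2α = 57.62°
n_0 = (-0.0409, +0.9992)
n_1 = (-0.4890, -0.8723)
n_2 = (-0.0188, -0.9998)
n_3 = (+0.7879, -0.6158)
  (0,1): δ = 31.62°  ✓
  (0,2): δ = 3.42°  ✓
  (0,3): δ = 49.64°  ✓
  (1,2): δ = 151.80°  ·
  (1,3): δ = 98.73°  ·
  (2,3): δ = 126.93°  ·
antipodal pairs: 3

count = 3; pairs: (0,1), (0,2), (0,3)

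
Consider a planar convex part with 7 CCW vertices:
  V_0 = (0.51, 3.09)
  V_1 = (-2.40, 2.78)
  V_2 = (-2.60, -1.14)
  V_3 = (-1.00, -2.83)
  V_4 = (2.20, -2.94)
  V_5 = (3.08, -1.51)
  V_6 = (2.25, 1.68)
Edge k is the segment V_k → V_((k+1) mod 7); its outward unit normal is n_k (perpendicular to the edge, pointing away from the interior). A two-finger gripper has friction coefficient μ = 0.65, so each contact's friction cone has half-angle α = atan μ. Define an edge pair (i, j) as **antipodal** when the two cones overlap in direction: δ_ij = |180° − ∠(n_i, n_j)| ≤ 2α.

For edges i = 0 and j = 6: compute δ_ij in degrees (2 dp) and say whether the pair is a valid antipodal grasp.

α = atan 0.65 = 33.02°;  2α = 66.05°
edge 0: e_0 = (-2.91, -0.31);  n_0 = (-0.1059, +0.9944)
edge 6: e_6 = (-1.74, +1.41);  n_6 = (+0.6296, +0.7769)
∠(n_0, n_6) = 45.10°
δ = |180° − 45.10°| = 134.90°
134.90° > 2α = 66.05°  →  invalid

δ = 134.90°, invalid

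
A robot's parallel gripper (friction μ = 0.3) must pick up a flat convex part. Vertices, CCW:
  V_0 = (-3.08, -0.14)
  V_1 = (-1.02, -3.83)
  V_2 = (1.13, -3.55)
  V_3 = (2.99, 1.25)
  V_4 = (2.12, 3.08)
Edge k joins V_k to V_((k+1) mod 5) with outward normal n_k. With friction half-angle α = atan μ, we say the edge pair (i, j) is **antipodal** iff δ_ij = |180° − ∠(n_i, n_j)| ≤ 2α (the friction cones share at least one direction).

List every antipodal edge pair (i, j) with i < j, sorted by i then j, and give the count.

count = 2; pairs: (0,3), (1,4)

α = atan 0.3 = 16.70°;  2α = 33.40°
n_0 = (-0.8732, -0.4875)
n_1 = (+0.1291, -0.9916)
n_2 = (+0.9324, -0.3613)
n_3 = (+0.9031, +0.4294)
n_4 = (-0.5265, +0.8502)
  (0,1): δ = 111.75°  ·
  (0,2): δ = 50.35°  ·
  (0,3): δ = 3.75°  ✓
  (0,4): δ = 92.59°  ·
  (1,2): δ = 118.60°  ·
  (1,3): δ = 71.99°  ·
  (1,4): δ = 24.35°  ✓
  (2,3): δ = 133.39°  ·
  (2,4): δ = 37.05°  ·
  (3,4): δ = 83.66°  ·
antipodal pairs: 2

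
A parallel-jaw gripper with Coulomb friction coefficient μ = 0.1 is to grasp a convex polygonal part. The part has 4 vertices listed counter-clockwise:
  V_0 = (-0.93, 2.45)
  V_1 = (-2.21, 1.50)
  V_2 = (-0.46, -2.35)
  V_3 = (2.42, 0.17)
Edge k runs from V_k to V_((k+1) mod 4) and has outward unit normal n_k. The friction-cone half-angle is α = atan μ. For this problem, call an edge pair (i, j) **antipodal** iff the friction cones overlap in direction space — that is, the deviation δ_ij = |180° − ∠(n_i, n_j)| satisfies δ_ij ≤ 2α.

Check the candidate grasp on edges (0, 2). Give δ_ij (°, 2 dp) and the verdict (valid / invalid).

δ = 4.60°, valid

α = atan 0.1 = 5.71°;  2α = 11.42°
edge 0: e_0 = (-1.28, -0.95);  n_0 = (-0.5960, +0.8030)
edge 2: e_2 = (+2.88, +2.52);  n_2 = (+0.6585, -0.7526)
∠(n_0, n_2) = 175.40°
δ = |180° − 175.40°| = 4.60°
4.60° ≤ 2α = 11.42°  →  valid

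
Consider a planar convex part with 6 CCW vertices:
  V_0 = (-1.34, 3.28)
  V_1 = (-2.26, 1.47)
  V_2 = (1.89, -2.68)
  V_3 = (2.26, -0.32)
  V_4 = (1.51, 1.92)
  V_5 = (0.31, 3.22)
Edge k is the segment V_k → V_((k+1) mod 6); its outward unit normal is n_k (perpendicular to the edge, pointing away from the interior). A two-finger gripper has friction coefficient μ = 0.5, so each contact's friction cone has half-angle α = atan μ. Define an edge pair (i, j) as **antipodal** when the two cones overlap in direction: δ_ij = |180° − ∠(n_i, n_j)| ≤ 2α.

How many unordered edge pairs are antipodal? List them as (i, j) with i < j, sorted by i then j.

α = atan 0.5 = 26.57°;  2α = 53.13°
n_0 = (-0.8915, +0.4531)
n_1 = (-0.7071, -0.7071)
n_2 = (+0.9879, -0.1549)
n_3 = (+0.9483, +0.3175)
n_4 = (+0.7348, +0.6783)
n_5 = (+0.0363, +0.9993)
  (0,1): δ = 108.06°  ·
  (0,2): δ = 18.03°  ✓
  (0,3): δ = 45.46°  ✓
  (0,4): δ = 69.65°  ·
  (0,5): δ = 114.86°  ·
  (1,2): δ = 53.91°  ·
  (1,3): δ = 26.49°  ✓
  (1,4): δ = 2.29°  ✓
  (1,5): δ = 42.92°  ✓
  (2,3): δ = 152.58°  ·
  (2,4): δ = 128.38°  ·
  (2,5): δ = 83.17°  ·
  (3,4): δ = 155.80°  ·
  (3,5): δ = 110.59°  ·
  (4,5): δ = 134.79°  ·
antipodal pairs: 5

count = 5; pairs: (0,2), (0,3), (1,3), (1,4), (1,5)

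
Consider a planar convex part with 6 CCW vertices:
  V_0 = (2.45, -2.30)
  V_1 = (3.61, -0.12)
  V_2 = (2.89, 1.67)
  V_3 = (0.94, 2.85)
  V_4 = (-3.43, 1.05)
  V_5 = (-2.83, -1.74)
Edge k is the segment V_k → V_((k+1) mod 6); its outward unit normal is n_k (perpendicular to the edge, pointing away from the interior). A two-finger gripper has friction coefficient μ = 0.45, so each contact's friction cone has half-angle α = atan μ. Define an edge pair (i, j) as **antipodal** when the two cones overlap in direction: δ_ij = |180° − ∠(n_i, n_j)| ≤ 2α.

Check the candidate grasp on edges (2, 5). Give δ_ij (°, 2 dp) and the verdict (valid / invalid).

δ = 25.13°, valid

α = atan 0.45 = 24.23°;  2α = 48.46°
edge 2: e_2 = (-1.95, +1.18);  n_2 = (+0.5177, +0.8556)
edge 5: e_5 = (+5.28, -0.56);  n_5 = (-0.1055, -0.9944)
∠(n_2, n_5) = 154.87°
δ = |180° − 154.87°| = 25.13°
25.13° ≤ 2α = 48.46°  →  valid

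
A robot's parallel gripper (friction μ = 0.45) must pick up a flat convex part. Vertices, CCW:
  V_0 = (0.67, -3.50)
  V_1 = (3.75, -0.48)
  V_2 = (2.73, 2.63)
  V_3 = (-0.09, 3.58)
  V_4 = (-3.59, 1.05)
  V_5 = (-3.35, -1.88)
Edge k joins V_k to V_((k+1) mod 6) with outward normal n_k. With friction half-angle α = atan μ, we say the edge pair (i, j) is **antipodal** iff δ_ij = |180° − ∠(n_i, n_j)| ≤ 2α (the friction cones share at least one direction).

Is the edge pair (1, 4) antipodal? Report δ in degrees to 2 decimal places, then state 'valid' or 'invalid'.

α = atan 0.45 = 24.23°;  2α = 48.46°
edge 1: e_1 = (-1.02, +3.11);  n_1 = (+0.9502, +0.3116)
edge 4: e_4 = (+0.24, -2.93);  n_4 = (-0.9967, -0.0816)
∠(n_1, n_4) = 166.52°
δ = |180° − 166.52°| = 13.48°
13.48° ≤ 2α = 48.46°  →  valid

δ = 13.48°, valid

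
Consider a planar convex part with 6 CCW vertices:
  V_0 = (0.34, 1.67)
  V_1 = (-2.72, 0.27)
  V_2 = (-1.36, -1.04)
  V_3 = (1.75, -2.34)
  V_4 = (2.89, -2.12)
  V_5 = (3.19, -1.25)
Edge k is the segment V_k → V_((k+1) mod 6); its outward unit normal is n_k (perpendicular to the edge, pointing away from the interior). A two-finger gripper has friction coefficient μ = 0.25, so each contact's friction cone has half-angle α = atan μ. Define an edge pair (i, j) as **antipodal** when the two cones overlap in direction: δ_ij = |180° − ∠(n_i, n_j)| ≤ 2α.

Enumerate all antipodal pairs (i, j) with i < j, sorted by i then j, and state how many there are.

count = 3; pairs: (0,3), (1,5), (2,5)

α = atan 0.25 = 14.04°;  2α = 28.07°
n_0 = (-0.4160, +0.9093)
n_1 = (-0.6937, -0.7202)
n_2 = (-0.3857, -0.9226)
n_3 = (+0.1895, -0.9819)
n_4 = (+0.9454, -0.3260)
n_5 = (+0.7156, +0.6985)
  (0,1): δ = 68.51°  ·
  (0,2): δ = 47.27°  ·
  (0,3): δ = 13.66°  ✓
  (0,4): δ = 46.39°  ·
  (0,5): δ = 109.72°  ·
  (1,2): δ = 158.76°  ·
  (1,3): δ = 125.15°  ·
  (1,4): δ = 65.10°  ·
  (1,5): δ = 1.77°  ✓
  (2,3): δ = 146.39°  ·
  (2,4): δ = 86.34°  ·
  (2,5): δ = 23.01°  ✓
  (3,4): δ = 119.95°  ·
  (3,5): δ = 56.62°  ·
  (4,5): δ = 116.67°  ·
antipodal pairs: 3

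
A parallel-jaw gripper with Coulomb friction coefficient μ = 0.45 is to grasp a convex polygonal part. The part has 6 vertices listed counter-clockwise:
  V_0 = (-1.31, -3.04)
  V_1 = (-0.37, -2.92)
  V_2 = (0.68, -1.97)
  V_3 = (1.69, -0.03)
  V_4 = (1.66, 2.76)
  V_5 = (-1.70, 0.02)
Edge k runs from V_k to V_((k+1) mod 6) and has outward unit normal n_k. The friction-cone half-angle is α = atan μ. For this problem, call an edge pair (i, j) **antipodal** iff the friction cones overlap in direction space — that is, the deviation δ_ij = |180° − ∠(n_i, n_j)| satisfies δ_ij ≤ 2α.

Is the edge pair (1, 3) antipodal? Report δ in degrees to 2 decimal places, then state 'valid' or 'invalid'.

δ = 131.52°, invalid

α = atan 0.45 = 24.23°;  2α = 48.46°
edge 1: e_1 = (+1.05, +0.95);  n_1 = (+0.6709, -0.7415)
edge 3: e_3 = (-0.03, +2.79);  n_3 = (+0.9999, +0.0108)
∠(n_1, n_3) = 48.48°
δ = |180° − 48.48°| = 131.52°
131.52° > 2α = 48.46°  →  invalid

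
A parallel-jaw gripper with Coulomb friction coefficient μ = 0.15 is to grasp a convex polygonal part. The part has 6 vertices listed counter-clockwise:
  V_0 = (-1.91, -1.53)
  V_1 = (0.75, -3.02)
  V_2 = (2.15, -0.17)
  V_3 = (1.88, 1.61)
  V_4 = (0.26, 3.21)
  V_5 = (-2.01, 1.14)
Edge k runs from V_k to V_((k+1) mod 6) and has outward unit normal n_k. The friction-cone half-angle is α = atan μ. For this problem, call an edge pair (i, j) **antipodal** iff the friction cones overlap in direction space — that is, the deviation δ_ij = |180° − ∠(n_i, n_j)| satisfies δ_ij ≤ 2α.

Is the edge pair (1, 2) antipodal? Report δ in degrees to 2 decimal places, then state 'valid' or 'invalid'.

δ = 145.21°, invalid

α = atan 0.15 = 8.53°;  2α = 17.06°
edge 1: e_1 = (+1.40, +2.85);  n_1 = (+0.8976, -0.4409)
edge 2: e_2 = (-0.27, +1.78);  n_2 = (+0.9887, +0.1500)
∠(n_1, n_2) = 34.79°
δ = |180° − 34.79°| = 145.21°
145.21° > 2α = 17.06°  →  invalid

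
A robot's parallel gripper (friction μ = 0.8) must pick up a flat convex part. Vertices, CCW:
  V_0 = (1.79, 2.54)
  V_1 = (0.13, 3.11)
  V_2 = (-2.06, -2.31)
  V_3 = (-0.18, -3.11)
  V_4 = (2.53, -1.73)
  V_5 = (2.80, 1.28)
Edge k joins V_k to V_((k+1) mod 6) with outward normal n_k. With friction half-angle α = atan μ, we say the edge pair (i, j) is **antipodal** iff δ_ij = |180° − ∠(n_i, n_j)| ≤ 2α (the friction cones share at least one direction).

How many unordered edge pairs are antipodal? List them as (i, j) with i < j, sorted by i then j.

α = atan 0.8 = 38.66°;  2α = 77.32°
n_0 = (+0.3248, +0.9458)
n_1 = (-0.9272, +0.3746)
n_2 = (-0.3916, -0.9202)
n_3 = (+0.4538, -0.8911)
n_4 = (+0.9960, -0.0893)
n_5 = (+0.7803, +0.6254)
  (0,1): δ = 93.05°  ·
  (0,2): δ = 4.10°  ✓
  (0,3): δ = 45.94°  ✓
  (0,4): δ = 103.83°  ·
  (0,5): δ = 147.67°  ·
  (1,2): δ = 91.05°  ·
  (1,3): δ = 41.01°  ✓
  (1,4): δ = 16.88°  ✓
  (1,5): δ = 60.72°  ✓
  (2,3): δ = 129.96°  ·
  (2,4): δ = 72.07°  ✓
  (2,5): δ = 28.23°  ✓
  (3,4): δ = 122.11°  ·
  (3,5): δ = 78.27°  ·
  (4,5): δ = 136.16°  ·
antipodal pairs: 7

count = 7; pairs: (0,2), (0,3), (1,3), (1,4), (1,5), (2,4), (2,5)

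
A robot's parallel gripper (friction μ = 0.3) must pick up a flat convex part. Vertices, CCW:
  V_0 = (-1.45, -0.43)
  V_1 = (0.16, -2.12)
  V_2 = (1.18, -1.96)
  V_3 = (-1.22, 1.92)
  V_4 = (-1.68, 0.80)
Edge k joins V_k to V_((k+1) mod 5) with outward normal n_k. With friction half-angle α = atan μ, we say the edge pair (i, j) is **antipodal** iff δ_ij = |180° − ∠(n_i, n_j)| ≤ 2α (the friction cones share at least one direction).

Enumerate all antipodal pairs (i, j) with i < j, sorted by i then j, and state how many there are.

count = 2; pairs: (0,2), (2,4)

α = atan 0.3 = 16.70°;  2α = 33.40°
n_0 = (-0.7240, -0.6898)
n_1 = (+0.1550, -0.9879)
n_2 = (+0.8505, +0.5261)
n_3 = (-0.9250, +0.3799)
n_4 = (-0.9830, -0.1838)
  (0,1): δ = 124.70°  ·
  (0,2): δ = 11.87°  ✓
  (0,3): δ = 114.06°  ·
  (0,4): δ = 146.98°  ·
  (1,2): δ = 67.18°  ·
  (1,3): δ = 58.76°  ·
  (1,4): δ = 91.68°  ·
  (2,3): δ = 54.07°  ·
  (2,4): δ = 21.15°  ✓
  (3,4): δ = 147.08°  ·
antipodal pairs: 2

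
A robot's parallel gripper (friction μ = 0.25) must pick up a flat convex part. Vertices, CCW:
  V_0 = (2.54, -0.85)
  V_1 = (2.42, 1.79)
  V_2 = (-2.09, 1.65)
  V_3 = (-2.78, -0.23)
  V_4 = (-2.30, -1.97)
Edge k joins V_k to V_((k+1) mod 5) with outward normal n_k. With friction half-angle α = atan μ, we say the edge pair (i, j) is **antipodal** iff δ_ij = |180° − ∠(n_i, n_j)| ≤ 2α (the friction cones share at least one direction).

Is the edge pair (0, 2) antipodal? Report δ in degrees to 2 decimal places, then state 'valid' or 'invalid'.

α = atan 0.25 = 14.04°;  2α = 28.07°
edge 0: e_0 = (-0.12, +2.64);  n_0 = (+0.9990, +0.0454)
edge 2: e_2 = (-0.69, -1.88);  n_2 = (-0.9388, +0.3445)
∠(n_0, n_2) = 157.24°
δ = |180° − 157.24°| = 22.76°
22.76° ≤ 2α = 28.07°  →  valid

δ = 22.76°, valid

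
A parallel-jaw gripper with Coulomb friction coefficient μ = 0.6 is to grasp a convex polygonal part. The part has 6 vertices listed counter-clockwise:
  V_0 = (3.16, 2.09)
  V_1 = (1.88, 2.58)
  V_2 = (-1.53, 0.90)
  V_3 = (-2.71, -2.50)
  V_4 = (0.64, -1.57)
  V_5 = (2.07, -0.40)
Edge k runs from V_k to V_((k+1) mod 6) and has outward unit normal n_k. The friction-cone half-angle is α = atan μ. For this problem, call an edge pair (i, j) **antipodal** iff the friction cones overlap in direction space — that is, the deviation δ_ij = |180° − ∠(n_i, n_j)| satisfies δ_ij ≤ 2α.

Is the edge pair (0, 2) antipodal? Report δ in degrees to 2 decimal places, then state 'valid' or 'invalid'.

δ = 88.19°, invalid

α = atan 0.6 = 30.96°;  2α = 61.93°
edge 0: e_0 = (-1.28, +0.49);  n_0 = (+0.3575, +0.9339)
edge 2: e_2 = (-1.18, -3.40);  n_2 = (-0.9447, +0.3279)
∠(n_0, n_2) = 91.81°
δ = |180° − 91.81°| = 88.19°
88.19° > 2α = 61.93°  →  invalid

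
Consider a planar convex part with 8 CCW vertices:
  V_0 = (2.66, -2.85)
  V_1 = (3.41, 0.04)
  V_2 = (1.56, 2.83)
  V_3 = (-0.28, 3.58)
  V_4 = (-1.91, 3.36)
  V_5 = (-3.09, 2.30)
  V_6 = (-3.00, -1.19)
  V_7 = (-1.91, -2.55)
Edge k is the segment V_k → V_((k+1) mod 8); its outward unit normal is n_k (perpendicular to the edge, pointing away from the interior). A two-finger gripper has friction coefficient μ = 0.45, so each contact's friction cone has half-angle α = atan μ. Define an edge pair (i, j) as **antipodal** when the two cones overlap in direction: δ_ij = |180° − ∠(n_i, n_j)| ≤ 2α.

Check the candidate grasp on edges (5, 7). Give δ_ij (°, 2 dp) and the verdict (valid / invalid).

δ = 95.23°, invalid

α = atan 0.45 = 24.23°;  2α = 48.46°
edge 5: e_5 = (+0.09, -3.49);  n_5 = (-0.9997, -0.0258)
edge 7: e_7 = (+4.57, -0.30);  n_7 = (-0.0655, -0.9979)
∠(n_5, n_7) = 84.77°
δ = |180° − 84.77°| = 95.23°
95.23° > 2α = 48.46°  →  invalid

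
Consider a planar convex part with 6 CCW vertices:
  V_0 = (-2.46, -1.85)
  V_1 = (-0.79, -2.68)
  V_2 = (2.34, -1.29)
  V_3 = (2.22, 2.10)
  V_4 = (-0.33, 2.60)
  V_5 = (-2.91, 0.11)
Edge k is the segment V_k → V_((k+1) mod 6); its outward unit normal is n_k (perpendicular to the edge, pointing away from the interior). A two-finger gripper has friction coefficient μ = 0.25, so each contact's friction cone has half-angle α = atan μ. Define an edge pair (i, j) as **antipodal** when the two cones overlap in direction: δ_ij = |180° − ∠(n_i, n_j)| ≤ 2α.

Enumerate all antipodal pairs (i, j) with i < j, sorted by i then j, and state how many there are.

α = atan 0.25 = 14.04°;  2α = 28.07°
n_0 = (-0.4451, -0.8955)
n_1 = (+0.4059, -0.9139)
n_2 = (+0.9994, +0.0354)
n_3 = (+0.1924, +0.9813)
n_4 = (-0.6944, +0.7195)
n_5 = (-0.9746, -0.2238)
  (0,1): δ = 129.63°  ·
  (0,2): δ = 61.55°  ·
  (0,3): δ = 15.33°  ✓
  (0,4): δ = 70.41°  ·
  (0,5): δ = 129.36°  ·
  (1,2): δ = 111.92°  ·
  (1,3): δ = 35.04°  ·
  (1,4): δ = 20.04°  ✓
  (1,5): δ = 78.99°  ·
  (2,3): δ = 103.12°  ·
  (2,4): δ = 48.04°  ·
  (2,5): δ = 10.90°  ✓
  (3,4): δ = 124.92°  ·
  (3,5): δ = 65.98°  ·
  (4,5): δ = 121.05°  ·
antipodal pairs: 3

count = 3; pairs: (0,3), (1,4), (2,5)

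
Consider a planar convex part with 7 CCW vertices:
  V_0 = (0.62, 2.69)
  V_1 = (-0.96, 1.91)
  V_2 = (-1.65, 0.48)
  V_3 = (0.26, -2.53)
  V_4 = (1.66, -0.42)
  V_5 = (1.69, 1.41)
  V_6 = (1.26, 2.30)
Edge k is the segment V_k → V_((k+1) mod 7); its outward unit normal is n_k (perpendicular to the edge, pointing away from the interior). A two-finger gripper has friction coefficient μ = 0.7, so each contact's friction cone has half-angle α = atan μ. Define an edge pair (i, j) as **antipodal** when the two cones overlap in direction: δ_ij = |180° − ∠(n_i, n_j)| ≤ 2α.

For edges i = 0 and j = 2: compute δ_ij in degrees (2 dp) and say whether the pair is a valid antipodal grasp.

δ = 83.88°, invalid

α = atan 0.7 = 34.99°;  2α = 69.98°
edge 0: e_0 = (-1.58, -0.78);  n_0 = (-0.4427, +0.8967)
edge 2: e_2 = (+1.91, -3.01);  n_2 = (-0.8444, -0.5358)
∠(n_0, n_2) = 96.12°
δ = |180° − 96.12°| = 83.88°
83.88° > 2α = 69.98°  →  invalid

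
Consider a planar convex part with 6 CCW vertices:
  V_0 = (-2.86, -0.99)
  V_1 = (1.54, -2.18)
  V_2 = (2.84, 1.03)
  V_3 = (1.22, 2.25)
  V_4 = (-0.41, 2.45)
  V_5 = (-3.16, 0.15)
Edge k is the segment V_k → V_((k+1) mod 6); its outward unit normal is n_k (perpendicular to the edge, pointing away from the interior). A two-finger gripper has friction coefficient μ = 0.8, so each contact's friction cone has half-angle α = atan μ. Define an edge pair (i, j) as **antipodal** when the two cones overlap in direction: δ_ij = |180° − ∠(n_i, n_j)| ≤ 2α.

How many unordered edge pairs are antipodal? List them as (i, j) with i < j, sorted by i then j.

count = 8; pairs: (0,2), (0,3), (0,4), (1,3), (1,4), (1,5), (2,5), (3,5)

α = atan 0.8 = 38.66°;  2α = 77.32°
n_0 = (-0.2611, -0.9653)
n_1 = (+0.9269, -0.3754)
n_2 = (+0.6016, +0.7988)
n_3 = (+0.1218, +0.9926)
n_4 = (-0.6416, +0.7671)
n_5 = (-0.9671, -0.2545)
  (0,1): δ = 96.91°  ·
  (0,2): δ = 21.85°  ✓
  (0,3): δ = 8.14°  ✓
  (0,4): δ = 55.04°  ✓
  (0,5): δ = 119.88°  ·
  (1,2): δ = 104.94°  ·
  (1,3): δ = 74.95°  ✓
  (1,4): δ = 28.04°  ✓
  (1,5): δ = 36.79°  ✓
  (2,3): δ = 150.01°  ·
  (2,4): δ = 103.11°  ·
  (2,5): δ = 38.27°  ✓
  (3,4): δ = 133.10°  ·
  (3,5): δ = 68.26°  ✓
  (4,5): δ = 115.16°  ·
antipodal pairs: 8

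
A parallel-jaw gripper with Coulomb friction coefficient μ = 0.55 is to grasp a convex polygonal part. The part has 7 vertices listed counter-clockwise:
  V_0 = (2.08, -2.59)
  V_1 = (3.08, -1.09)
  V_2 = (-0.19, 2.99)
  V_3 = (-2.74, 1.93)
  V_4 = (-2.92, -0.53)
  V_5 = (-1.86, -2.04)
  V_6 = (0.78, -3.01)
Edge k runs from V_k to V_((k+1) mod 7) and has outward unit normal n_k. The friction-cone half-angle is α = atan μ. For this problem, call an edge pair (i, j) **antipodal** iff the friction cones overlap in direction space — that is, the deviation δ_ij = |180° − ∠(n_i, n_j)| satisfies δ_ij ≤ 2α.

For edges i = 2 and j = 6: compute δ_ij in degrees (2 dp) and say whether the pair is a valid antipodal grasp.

δ = 4.67°, valid

α = atan 0.55 = 28.81°;  2α = 57.62°
edge 2: e_2 = (-2.55, -1.06);  n_2 = (-0.3838, +0.9234)
edge 6: e_6 = (+1.30, +0.42);  n_6 = (+0.3074, -0.9516)
∠(n_2, n_6) = 175.33°
δ = |180° − 175.33°| = 4.67°
4.67° ≤ 2α = 57.62°  →  valid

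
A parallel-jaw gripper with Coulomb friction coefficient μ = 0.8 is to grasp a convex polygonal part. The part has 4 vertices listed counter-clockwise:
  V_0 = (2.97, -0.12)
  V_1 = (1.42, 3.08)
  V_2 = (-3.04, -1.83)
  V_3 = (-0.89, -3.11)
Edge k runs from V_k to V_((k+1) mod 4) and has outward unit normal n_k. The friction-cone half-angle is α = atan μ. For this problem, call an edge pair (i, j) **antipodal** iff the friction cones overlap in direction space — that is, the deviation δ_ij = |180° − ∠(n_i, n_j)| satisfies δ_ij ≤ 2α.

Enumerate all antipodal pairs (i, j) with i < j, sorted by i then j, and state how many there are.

count = 3; pairs: (0,1), (0,2), (1,3)

α = atan 0.8 = 38.66°;  2α = 77.32°
n_0 = (+0.9000, +0.4359)
n_1 = (-0.7402, +0.6724)
n_2 = (-0.5116, -0.8593)
n_3 = (+0.6124, -0.7906)
  (0,1): δ = 68.09°  ✓
  (0,2): δ = 33.39°  ✓
  (0,3): δ = 101.92°  ·
  (1,2): δ = 78.52°  ·
  (1,3): δ = 9.99°  ✓
  (2,3): δ = 111.47°  ·
antipodal pairs: 3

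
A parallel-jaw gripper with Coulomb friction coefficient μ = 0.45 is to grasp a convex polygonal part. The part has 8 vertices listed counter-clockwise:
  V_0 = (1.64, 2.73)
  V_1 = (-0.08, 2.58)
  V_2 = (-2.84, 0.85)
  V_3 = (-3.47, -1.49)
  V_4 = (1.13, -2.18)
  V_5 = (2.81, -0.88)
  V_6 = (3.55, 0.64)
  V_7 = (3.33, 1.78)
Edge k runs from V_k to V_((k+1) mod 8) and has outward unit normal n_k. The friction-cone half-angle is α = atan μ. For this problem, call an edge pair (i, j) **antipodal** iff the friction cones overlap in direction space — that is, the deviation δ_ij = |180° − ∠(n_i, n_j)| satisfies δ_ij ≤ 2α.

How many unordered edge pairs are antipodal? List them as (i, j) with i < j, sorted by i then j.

α = atan 0.45 = 24.23°;  2α = 48.46°
n_0 = (-0.0869, +0.9962)
n_1 = (-0.5311, +0.8473)
n_2 = (-0.9656, +0.2600)
n_3 = (-0.1483, -0.9889)
n_4 = (+0.6120, -0.7909)
n_5 = (+0.8991, -0.4377)
n_6 = (+0.9819, +0.1895)
n_7 = (+0.4900, +0.8717)
  (0,1): δ = 152.90°  ·
  (0,2): δ = 110.05°  ·
  (0,3): δ = 13.51°  ✓
  (0,4): δ = 32.75°  ✓
  (0,5): δ = 59.06°  ·
  (0,6): δ = 95.94°  ·
  (0,7): δ = 145.67°  ·
  (1,2): δ = 137.15°  ·
  (1,3): δ = 40.61°  ✓
  (1,4): δ = 5.65°  ✓
  (1,5): δ = 31.96°  ✓
  (1,6): δ = 68.84°  ·
  (1,7): δ = 118.58°  ·
  (2,3): δ = 83.46°  ·
  (2,4): δ = 37.20°  ✓
  (2,5): δ = 10.89°  ✓
  (2,6): δ = 25.99°  ✓
  (2,7): δ = 75.73°  ·
  (3,4): δ = 133.74°  ·
  (3,5): δ = 107.43°  ·
  (3,6): δ = 70.55°  ·
  (3,7): δ = 20.81°  ✓
  (4,5): δ = 153.69°  ·
  (4,6): δ = 116.81°  ·
  (4,7): δ = 67.07°  ·
  (5,6): δ = 143.12°  ·
  (5,7): δ = 93.38°  ·
  (6,7): δ = 130.26°  ·
antipodal pairs: 9

count = 9; pairs: (0,3), (0,4), (1,3), (1,4), (1,5), (2,4), (2,5), (2,6), (3,7)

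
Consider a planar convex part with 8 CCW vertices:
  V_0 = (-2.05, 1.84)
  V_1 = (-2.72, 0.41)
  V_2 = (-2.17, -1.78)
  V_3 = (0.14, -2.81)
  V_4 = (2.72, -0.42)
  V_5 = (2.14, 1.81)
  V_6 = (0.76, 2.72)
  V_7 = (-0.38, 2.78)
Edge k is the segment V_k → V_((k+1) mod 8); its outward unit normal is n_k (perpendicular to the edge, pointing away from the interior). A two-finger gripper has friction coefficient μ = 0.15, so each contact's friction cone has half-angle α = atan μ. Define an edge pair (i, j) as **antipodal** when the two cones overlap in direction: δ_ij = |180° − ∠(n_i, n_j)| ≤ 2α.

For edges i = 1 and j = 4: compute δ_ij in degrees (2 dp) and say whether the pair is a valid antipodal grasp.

δ = 0.48°, valid

α = atan 0.15 = 8.53°;  2α = 17.06°
edge 1: e_1 = (+0.55, -2.19);  n_1 = (-0.9699, -0.2436)
edge 4: e_4 = (-0.58, +2.23);  n_4 = (+0.9678, +0.2517)
∠(n_1, n_4) = 179.52°
δ = |180° − 179.52°| = 0.48°
0.48° ≤ 2α = 17.06°  →  valid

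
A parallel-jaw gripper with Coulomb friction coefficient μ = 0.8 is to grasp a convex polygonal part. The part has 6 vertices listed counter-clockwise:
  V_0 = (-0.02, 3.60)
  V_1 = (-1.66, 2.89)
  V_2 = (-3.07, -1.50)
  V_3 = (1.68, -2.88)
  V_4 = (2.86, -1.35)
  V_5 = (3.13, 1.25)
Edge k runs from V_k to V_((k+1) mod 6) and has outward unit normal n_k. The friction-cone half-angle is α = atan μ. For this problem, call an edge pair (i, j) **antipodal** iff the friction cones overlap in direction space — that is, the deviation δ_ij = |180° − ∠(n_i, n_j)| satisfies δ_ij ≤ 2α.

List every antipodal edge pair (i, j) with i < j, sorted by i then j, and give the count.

count = 7; pairs: (0,2), (0,3), (0,4), (1,3), (1,4), (1,5), (2,5)

α = atan 0.8 = 38.66°;  2α = 77.32°
n_0 = (-0.3973, +0.9177)
n_1 = (-0.9521, +0.3058)
n_2 = (-0.2790, -0.9603)
n_3 = (+0.7919, -0.6107)
n_4 = (+0.9947, -0.1033)
n_5 = (+0.5980, +0.8015)
  (0,1): δ = 131.22°  ·
  (0,2): δ = 39.61°  ✓
  (0,3): δ = 28.95°  ✓
  (0,4): δ = 60.66°  ✓
  (0,5): δ = 119.87°  ·
  (1,2): δ = 88.39°  ·
  (1,3): δ = 19.83°  ✓
  (1,4): δ = 11.88°  ✓
  (1,5): δ = 71.08°  ✓
  (2,3): δ = 111.44°  ·
  (2,4): δ = 79.73°  ·
  (2,5): δ = 20.52°  ✓
  (3,4): δ = 148.29°  ·
  (3,5): δ = 89.08°  ·
  (4,5): δ = 120.80°  ·
antipodal pairs: 7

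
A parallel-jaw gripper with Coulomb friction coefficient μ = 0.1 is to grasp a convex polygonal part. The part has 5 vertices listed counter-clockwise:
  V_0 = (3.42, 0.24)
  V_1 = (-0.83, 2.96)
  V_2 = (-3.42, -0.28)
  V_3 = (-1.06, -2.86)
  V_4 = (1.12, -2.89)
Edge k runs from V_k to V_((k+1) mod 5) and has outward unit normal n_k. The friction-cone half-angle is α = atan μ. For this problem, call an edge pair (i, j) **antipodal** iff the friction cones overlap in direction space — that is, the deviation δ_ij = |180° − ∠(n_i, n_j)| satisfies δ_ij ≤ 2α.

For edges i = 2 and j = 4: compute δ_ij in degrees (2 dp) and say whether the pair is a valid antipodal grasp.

δ = 78.76°, invalid

α = atan 0.1 = 5.71°;  2α = 11.42°
edge 2: e_2 = (+2.36, -2.58);  n_2 = (-0.7379, -0.6749)
edge 4: e_4 = (+2.30, +3.13);  n_4 = (+0.8058, -0.5921)
∠(n_2, n_4) = 101.24°
δ = |180° − 101.24°| = 78.76°
78.76° > 2α = 11.42°  →  invalid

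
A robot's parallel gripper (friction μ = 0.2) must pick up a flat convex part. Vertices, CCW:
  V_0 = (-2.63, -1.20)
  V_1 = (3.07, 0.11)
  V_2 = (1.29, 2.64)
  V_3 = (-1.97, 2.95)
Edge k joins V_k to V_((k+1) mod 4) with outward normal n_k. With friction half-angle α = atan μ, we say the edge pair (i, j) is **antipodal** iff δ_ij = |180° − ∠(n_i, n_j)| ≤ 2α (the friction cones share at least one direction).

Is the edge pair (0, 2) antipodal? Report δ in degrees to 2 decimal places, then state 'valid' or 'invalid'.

δ = 18.38°, valid

α = atan 0.2 = 11.31°;  2α = 22.62°
edge 0: e_0 = (+5.70, +1.31);  n_0 = (+0.2240, -0.9746)
edge 2: e_2 = (-3.26, +0.31);  n_2 = (+0.0947, +0.9955)
∠(n_0, n_2) = 161.62°
δ = |180° − 161.62°| = 18.38°
18.38° ≤ 2α = 22.62°  →  valid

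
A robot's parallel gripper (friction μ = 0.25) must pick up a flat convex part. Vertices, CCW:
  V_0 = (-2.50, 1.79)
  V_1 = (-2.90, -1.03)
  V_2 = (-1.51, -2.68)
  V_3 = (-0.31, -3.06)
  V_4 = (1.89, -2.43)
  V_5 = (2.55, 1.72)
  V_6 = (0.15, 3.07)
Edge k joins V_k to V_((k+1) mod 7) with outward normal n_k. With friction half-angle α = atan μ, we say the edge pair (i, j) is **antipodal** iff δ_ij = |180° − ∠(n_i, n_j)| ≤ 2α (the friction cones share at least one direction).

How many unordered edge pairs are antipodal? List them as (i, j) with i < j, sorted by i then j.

count = 4; pairs: (0,4), (1,5), (2,5), (3,6)

α = atan 0.25 = 14.04°;  2α = 28.07°
n_0 = (-0.9901, +0.1404)
n_1 = (-0.7648, -0.6443)
n_2 = (-0.3019, -0.9533)
n_3 = (+0.2753, -0.9614)
n_4 = (+0.9876, -0.1571)
n_5 = (+0.4903, +0.8716)
n_6 = (-0.4349, +0.9005)
  (0,1): δ = 131.82°  ·
  (0,2): δ = 99.50°  ·
  (0,3): δ = 65.95°  ·
  (0,4): δ = 0.96°  ✓
  (0,5): δ = 68.72°  ·
  (0,6): δ = 123.85°  ·
  (1,2): δ = 147.68°  ·
  (1,3): δ = 114.13°  ·
  (1,4): δ = 49.15°  ·
  (1,5): δ = 20.53°  ✓
  (1,6): δ = 75.67°  ·
  (2,3): δ = 146.45°  ·
  (2,4): δ = 81.47°  ·
  (2,5): δ = 11.79°  ✓
  (2,6): δ = 43.35°  ·
  (3,4): δ = 115.02°  ·
  (3,5): δ = 45.34°  ·
  (3,6): δ = 9.80°  ✓
  (4,5): δ = 110.32°  ·
  (4,6): δ = 55.18°  ·
  (5,6): δ = 124.86°  ·
antipodal pairs: 4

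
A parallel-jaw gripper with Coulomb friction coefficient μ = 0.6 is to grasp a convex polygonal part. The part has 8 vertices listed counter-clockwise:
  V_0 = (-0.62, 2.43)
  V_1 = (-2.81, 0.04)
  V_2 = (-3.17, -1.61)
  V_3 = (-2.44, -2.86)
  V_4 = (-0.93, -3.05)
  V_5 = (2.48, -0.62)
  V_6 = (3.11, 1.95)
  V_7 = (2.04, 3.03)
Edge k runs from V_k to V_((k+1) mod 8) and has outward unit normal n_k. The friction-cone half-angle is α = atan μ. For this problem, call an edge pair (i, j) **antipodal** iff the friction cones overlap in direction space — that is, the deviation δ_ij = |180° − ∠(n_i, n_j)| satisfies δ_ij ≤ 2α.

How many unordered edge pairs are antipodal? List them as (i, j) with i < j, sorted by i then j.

count = 11; pairs: (0,3), (0,4), (0,5), (1,4), (1,5), (1,6), (2,5), (2,6), (3,6), (3,7), (4,7)

α = atan 0.6 = 30.96°;  2α = 61.93°
n_0 = (-0.7373, +0.6756)
n_1 = (-0.9770, +0.2132)
n_2 = (-0.8635, -0.5043)
n_3 = (-0.1248, -0.9922)
n_4 = (+0.5803, -0.8144)
n_5 = (+0.9712, -0.2381)
n_6 = (+0.7104, +0.7038)
n_7 = (-0.2200, +0.9755)
  (0,1): δ = 149.81°  ·
  (0,2): δ = 107.22°  ·
  (0,3): δ = 54.67°  ✓
  (0,4): δ = 12.03°  ✓
  (0,5): δ = 28.73°  ✓
  (0,6): δ = 87.23°  ·
  (0,7): δ = 145.21°  ·
  (1,2): δ = 137.41°  ·
  (1,3): δ = 84.86°  ·
  (1,4): δ = 42.22°  ✓
  (1,5): δ = 1.47°  ✓
  (1,6): δ = 57.04°  ✓
  (1,7): δ = 115.02°  ·
  (2,3): δ = 127.46°  ·
  (2,4): δ = 84.81°  ·
  (2,5): δ = 44.06°  ✓
  (2,6): δ = 14.45°  ✓
  (2,7): δ = 72.43°  ·
  (3,4): δ = 137.35°  ·
  (3,5): δ = 96.60°  ·
  (3,6): δ = 38.09°  ✓
  (3,7): δ = 19.88°  ✓
  (4,5): δ = 139.25°  ·
  (4,6): δ = 80.74°  ·
  (4,7): δ = 22.76°  ✓
  (5,6): δ = 121.49°  ·
  (5,7): δ = 63.52°  ·
  (6,7): δ = 122.02°  ·
antipodal pairs: 11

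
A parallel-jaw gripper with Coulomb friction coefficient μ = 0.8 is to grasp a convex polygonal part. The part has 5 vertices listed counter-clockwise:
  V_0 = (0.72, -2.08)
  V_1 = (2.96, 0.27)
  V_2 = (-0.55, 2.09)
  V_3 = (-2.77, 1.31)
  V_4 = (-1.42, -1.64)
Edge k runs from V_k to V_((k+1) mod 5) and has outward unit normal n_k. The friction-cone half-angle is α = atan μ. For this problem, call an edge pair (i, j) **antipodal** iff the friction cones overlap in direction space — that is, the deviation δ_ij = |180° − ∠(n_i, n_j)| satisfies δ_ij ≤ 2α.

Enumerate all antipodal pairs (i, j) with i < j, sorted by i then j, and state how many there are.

count = 6; pairs: (0,1), (0,2), (0,3), (1,3), (1,4), (2,4)

α = atan 0.8 = 38.66°;  2α = 77.32°
n_0 = (+0.7238, -0.6900)
n_1 = (+0.4603, +0.8878)
n_2 = (-0.3315, +0.9435)
n_3 = (-0.9093, -0.4161)
n_4 = (-0.2014, -0.9795)
  (0,1): δ = 73.78°  ✓
  (0,2): δ = 27.01°  ✓
  (0,3): δ = 68.22°  ✓
  (0,4): δ = 122.01°  ·
  (1,2): δ = 133.23°  ·
  (1,3): δ = 38.00°  ✓
  (1,4): δ = 15.79°  ✓
  (2,3): δ = 84.77°  ·
  (2,4): δ = 30.98°  ✓
  (3,4): δ = 126.21°  ·
antipodal pairs: 6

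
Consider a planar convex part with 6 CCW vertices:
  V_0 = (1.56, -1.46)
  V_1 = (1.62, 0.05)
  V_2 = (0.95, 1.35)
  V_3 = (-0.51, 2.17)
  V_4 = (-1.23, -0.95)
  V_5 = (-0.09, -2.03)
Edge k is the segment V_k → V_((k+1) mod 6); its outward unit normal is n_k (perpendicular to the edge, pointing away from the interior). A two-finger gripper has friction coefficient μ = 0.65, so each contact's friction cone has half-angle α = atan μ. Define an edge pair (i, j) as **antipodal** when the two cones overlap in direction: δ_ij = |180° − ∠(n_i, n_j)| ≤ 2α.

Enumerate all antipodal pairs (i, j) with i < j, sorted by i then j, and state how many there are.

count = 7; pairs: (0,3), (0,4), (1,3), (1,4), (2,4), (2,5), (3,5)

α = atan 0.65 = 33.02°;  2α = 66.05°
n_0 = (+0.9992, -0.0397)
n_1 = (+0.8889, +0.4581)
n_2 = (+0.4897, +0.8719)
n_3 = (-0.9744, +0.2249)
n_4 = (-0.6877, -0.7260)
n_5 = (+0.3265, -0.9452)
  (0,1): δ = 150.46°  ·
  (0,2): δ = 117.05°  ·
  (0,3): δ = 10.72°  ✓
  (0,4): δ = 48.82°  ✓
  (0,5): δ = 111.33°  ·
  (1,2): δ = 146.59°  ·
  (1,3): δ = 40.26°  ✓
  (1,4): δ = 19.28°  ✓
  (1,5): δ = 81.79°  ·
  (2,3): δ = 73.67°  ·
  (2,4): δ = 14.13°  ✓
  (2,5): δ = 48.38°  ✓
  (3,4): δ = 120.46°  ·
  (3,5): δ = 57.95°  ✓
  (4,5): δ = 117.49°  ·
antipodal pairs: 7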